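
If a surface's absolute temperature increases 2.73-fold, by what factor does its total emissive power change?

factor ≈ 55.5

P ∝ T⁴, so the power scales as (2.73)⁴ = 55.5.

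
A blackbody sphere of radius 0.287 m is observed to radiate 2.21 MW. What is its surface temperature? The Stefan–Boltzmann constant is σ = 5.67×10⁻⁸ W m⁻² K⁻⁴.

T ≈ 2480 K

A = 4πr² = 4π × (0.287)² = 1.04 m².
From P = σAT⁴, T = (P / σA)^(1/4) = (2.21×10^6 / (5.67×10⁻⁸ × 1.04))^(1/4).
T = (3.77×10^13)^(1/4) = 2480 K.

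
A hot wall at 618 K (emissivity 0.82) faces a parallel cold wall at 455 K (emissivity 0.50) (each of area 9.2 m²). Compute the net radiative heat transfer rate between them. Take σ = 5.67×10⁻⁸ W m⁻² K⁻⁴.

For two large parallel gray plates, q = σ(T₁⁴ − T₂⁴) / (1/ε₁ + 1/ε₂ − 1).
1/ε₁ + 1/ε₂ − 1 = 1/0.82 + 1/0.50 − 1 = 2.220.
T₁⁴ − T₂⁴ = 1.46×10^11 − 4.29×10^10 = 1.03×10^11 K⁴.
q = 5.67×10⁻⁸ × 1.03×10^11 / 2.220 = 2630 W/m².
Q = q·A = 2630 × 9.2 = 24200 W.

Q ≈ 24200 W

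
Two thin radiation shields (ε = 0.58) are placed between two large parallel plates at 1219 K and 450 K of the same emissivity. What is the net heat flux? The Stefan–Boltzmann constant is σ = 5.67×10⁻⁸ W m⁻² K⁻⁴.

Each of the 3 gaps contributes resistance (2/ε − 1) = 2/0.58 − 1 = 2.448; total = 7.345.
q = σ(T₁⁴ − T₂⁴) / 7.345 = 5.67×10⁻⁸ × 2.17×10^12 / 7.345 = 16700 W/m².

q ≈ 16700 W/m²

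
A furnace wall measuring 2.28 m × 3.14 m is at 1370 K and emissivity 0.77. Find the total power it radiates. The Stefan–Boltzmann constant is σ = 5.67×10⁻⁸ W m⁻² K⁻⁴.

P ≈ 1.10×10^6 W

A = 2.28 × 3.14 = 7.16 m².
Stefan–Boltzmann: P = εσAT⁴ = 0.77 × 5.67×10⁻⁸ × 7.16 × (1370)⁴ = 0.77 × 5.67×10⁻⁸ × 7.16 × 3.52×10^12.
P = 1.10×10^6 W.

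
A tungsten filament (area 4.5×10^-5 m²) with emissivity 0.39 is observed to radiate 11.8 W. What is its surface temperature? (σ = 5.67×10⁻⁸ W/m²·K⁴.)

T ≈ 1860 K

From P = εσAT⁴, T = (P / εσA)^(1/4) = (11.8 / (0.39 × 5.67×10⁻⁸ × 4.50×10^-5))^(1/4).
T = (1.19×10^13)^(1/4) = 1860 K.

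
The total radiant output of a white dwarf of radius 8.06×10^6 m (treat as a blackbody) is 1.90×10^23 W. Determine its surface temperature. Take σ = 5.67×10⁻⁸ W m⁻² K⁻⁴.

T ≈ 8000 K

A = 4πr² = 4π × (8.06×10^6)² = 8.16×10^14 m².
From P = σAT⁴, T = (P / σA)^(1/4) = (1.90×10^23 / (5.67×10⁻⁸ × 8.16×10^14))^(1/4).
T = (4.10×10^15)^(1/4) = 8000 K.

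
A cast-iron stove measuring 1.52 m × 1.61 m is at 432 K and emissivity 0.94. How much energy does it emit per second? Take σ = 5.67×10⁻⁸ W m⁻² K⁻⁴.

P ≈ 4540 W

A = 1.52 × 1.61 = 2.45 m².
P = εσAT⁴ = 0.94 × 5.67×10⁻⁸ × 2.45 × (432)⁴ = 0.94 × 5.67×10⁻⁸ × 2.45 × 3.48×10^10.
P = 4540 W.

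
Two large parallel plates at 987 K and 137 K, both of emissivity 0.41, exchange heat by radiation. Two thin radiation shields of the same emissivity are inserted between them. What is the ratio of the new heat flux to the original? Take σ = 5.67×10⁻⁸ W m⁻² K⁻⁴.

ratio ≈ 0.333

With N identical shields there are N+1 = 3 gaps in series, each with the same radiative resistance, so the flux falls to 1/(N+1) of its unshielded value.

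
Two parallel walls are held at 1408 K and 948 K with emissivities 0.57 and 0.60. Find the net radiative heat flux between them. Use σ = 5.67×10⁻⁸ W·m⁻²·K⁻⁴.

q ≈ 73100 W/m²

For two large parallel gray plates, q = σ(T₁⁴ − T₂⁴) / (1/ε₁ + 1/ε₂ − 1).
1/ε₁ + 1/ε₂ − 1 = 1/0.57 + 1/0.60 − 1 = 2.421.
T₁⁴ − T₂⁴ = 3.93×10^12 − 8.08×10^11 = 3.12×10^12 K⁴.
q = 5.67×10⁻⁸ × 3.12×10^12 / 2.421 = 73100 W/m².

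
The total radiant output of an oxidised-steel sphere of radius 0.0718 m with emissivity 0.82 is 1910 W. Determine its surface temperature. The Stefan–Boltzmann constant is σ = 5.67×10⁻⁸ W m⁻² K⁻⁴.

T ≈ 892 K

A = 4πr² = 4π × (0.0718)² = 0.0648 m².
From P = εσAT⁴, T = (P / εσA)^(1/4) = (1910 / (0.82 × 5.67×10⁻⁸ × 0.0648))^(1/4).
T = (6.34×10^11)^(1/4) = 892 K.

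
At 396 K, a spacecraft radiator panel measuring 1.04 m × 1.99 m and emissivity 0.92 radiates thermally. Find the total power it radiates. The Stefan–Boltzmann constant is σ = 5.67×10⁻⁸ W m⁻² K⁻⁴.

A = 1.04 × 1.99 = 2.07 m².
P = εσAT⁴ = 0.92 × 5.67×10⁻⁸ × 2.07 × (396)⁴ = 0.92 × 5.67×10⁻⁸ × 2.07 × 2.46×10^10.
P = 2650 W.

P ≈ 2650 W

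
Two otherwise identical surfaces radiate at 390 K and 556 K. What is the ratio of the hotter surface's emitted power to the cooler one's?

ratio ≈ 4.13

P ∝ T⁴, so the ratio is (556/390)⁴ = (1.426)⁴ = 4.13.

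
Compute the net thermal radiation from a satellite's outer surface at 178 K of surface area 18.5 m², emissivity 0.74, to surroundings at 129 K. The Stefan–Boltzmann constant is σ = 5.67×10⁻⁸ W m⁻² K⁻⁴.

Q ≈ 564 W

Q = εσA(T⁴ − T_s⁴). T⁴ − T_s⁴ = (178)⁴ − (129)⁴ = 1.00×10^9 − 2.77×10^8 = 7.27×10^8 K⁴.
Q = 0.74 × 5.67×10⁻⁸ × 18.5 × 7.27×10^8 = 564 W.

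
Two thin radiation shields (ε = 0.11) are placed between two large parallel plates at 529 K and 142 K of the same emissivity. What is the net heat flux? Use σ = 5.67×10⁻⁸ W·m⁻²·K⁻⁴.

Each of the 3 gaps contributes resistance (2/ε − 1) = 2/0.11 − 1 = 17.18; total = 51.55.
q = σ(T₁⁴ − T₂⁴) / 51.55 = 5.67×10⁻⁸ × 7.79×10^10 / 51.55 = 85.7 W/m².

q ≈ 85.7 W/m²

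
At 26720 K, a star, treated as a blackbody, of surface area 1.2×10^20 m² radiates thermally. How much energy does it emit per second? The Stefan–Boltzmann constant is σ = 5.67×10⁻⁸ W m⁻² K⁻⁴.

P = σAT⁴ = 5.67×10⁻⁸ × 1.20×10^20 × (26720)⁴ = 5.67×10⁻⁸ × 1.20×10^20 × 5.10×10^17.
P = 3.47×10^30 W.

P ≈ 3.47×10^30 W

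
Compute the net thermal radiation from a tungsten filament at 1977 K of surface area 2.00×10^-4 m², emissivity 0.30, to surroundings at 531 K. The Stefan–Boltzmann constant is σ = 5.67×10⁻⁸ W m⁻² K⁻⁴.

Q = εσA(T⁴ − T_s⁴). T⁴ − T_s⁴ = (1977)⁴ − (531)⁴ = 1.53×10^13 − 7.95×10^10 = 1.52×10^13 K⁴.
Q = 0.30 × 5.67×10⁻⁸ × 2.00×10^-4 × 1.52×10^13 = 51.7 W.

Q ≈ 51.7 W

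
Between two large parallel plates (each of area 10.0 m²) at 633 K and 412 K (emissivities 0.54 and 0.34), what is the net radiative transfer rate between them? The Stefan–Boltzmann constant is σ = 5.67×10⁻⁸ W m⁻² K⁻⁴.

Q ≈ 19700 W

For two large parallel gray plates, q = σ(T₁⁴ − T₂⁴) / (1/ε₁ + 1/ε₂ − 1).
1/ε₁ + 1/ε₂ − 1 = 1/0.54 + 1/0.34 − 1 = 3.793.
T₁⁴ − T₂⁴ = 1.61×10^11 − 2.88×10^10 = 1.32×10^11 K⁴.
q = 5.67×10⁻⁸ × 1.32×10^11 / 3.793 = 1970 W/m².
Q = q·A = 1970 × 10.0 = 19700 W.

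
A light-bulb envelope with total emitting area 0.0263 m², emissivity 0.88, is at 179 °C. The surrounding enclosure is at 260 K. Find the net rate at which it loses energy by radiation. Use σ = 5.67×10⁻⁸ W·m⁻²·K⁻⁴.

Convert: 179 °C = 452 K.
Q = εσA(T⁴ − T_s⁴). T⁴ − T_s⁴ = (452)⁴ − (260)⁴ = 4.17×10^10 − 4.57×10^9 = 3.72×10^10 K⁴.
Q = 0.88 × 5.67×10⁻⁸ × 0.0263 × 3.72×10^10 = 48.8 W.

Q ≈ 48.8 W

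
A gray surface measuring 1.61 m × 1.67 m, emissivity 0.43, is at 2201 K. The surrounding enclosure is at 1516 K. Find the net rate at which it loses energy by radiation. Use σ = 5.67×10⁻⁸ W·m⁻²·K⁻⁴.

Q ≈ 1.19×10^6 W

A = 1.61 × 1.67 = 2.69 m².
Q = εσA(T⁴ − T_s⁴). T⁴ − T_s⁴ = (2201)⁴ − (1516)⁴ = 2.35×10^13 − 5.28×10^12 = 1.82×10^13 K⁴.
Q = 0.43 × 5.67×10⁻⁸ × 2.69 × 1.82×10^13 = 1.19×10^6 W.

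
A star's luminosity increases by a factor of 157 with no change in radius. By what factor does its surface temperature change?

P ∝ T⁴ ⇒ T ∝ P^(1/4), so T scales by (157)^(1/4) = 3.54.

factor ≈ 3.54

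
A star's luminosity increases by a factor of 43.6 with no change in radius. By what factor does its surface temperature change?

factor ≈ 2.57

P ∝ T⁴ ⇒ T ∝ P^(1/4), so T scales by (43.6)^(1/4) = 2.57.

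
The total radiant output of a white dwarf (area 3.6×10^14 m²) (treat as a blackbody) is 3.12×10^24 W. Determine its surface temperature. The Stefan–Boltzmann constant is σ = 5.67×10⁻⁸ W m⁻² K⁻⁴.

From P = σAT⁴, T = (P / σA)^(1/4) = (3.12×10^24 / (5.67×10⁻⁸ × 3.60×10^14))^(1/4).
T = (1.53×10^17)^(1/4) = 19800 K.

T ≈ 19800 K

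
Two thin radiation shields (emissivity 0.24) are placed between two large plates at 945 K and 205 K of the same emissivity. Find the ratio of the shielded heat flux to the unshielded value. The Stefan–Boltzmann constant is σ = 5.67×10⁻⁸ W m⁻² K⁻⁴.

With N identical shields there are N+1 = 3 gaps in series, each with the same radiative resistance, so the flux falls to 1/(N+1) of its unshielded value.

ratio ≈ 0.333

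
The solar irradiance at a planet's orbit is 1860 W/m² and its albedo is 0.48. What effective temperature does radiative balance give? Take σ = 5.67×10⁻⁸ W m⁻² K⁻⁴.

Power absorbed = (1−a)S·πR²; power emitted = 4πR²σT⁴. Equating and cancelling πR²:
T = ((1−a)S / 4σ)^(1/4) = (967 / (4 × 5.67×10⁻⁸))^(1/4) = (4.26×10^9)^(1/4).
T = 256 K.

T ≈ 256 K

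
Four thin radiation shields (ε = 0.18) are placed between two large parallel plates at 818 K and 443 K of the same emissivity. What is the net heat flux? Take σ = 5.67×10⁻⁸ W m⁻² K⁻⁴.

q ≈ 459 W/m²

Each of the 5 gaps contributes resistance (2/ε − 1) = 2/0.18 − 1 = 10.11; total = 50.56.
q = σ(T₁⁴ − T₂⁴) / 50.56 = 5.67×10⁻⁸ × 4.09×10^11 / 50.56 = 459 W/m².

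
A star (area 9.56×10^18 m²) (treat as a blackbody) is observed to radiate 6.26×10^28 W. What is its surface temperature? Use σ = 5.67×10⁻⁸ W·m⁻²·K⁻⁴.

From P = σAT⁴, T = (P / σA)^(1/4) = (6.26×10^28 / (5.67×10⁻⁸ × 9.56×10^18))^(1/4).
T = (1.15×10^17)^(1/4) = 18400 K.

T ≈ 18400 K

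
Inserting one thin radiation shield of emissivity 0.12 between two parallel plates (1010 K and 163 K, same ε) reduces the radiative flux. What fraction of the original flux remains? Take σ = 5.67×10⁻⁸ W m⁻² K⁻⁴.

ratio ≈ 0.500

With N identical shields there are N+1 = 2 gaps in series, each with the same radiative resistance, so the flux falls to 1/(N+1) of its unshielded value.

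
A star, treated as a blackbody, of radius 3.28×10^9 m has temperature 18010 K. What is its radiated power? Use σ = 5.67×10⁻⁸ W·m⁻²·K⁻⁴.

A = 4πr² = 4π × (3.28×10^9)² = 1.35×10^20 m².
P = σAT⁴ = 5.67×10⁻⁸ × 1.35×10^20 × (18010)⁴ = 5.67×10⁻⁸ × 1.35×10^20 × 1.05×10^17.
P = 8.06×10^29 W.

P ≈ 8.06×10^29 W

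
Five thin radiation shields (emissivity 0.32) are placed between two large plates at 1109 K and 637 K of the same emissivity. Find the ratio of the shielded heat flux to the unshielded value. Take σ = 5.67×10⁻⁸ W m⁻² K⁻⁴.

With N identical shields there are N+1 = 6 gaps in series, each with the same radiative resistance, so the flux falls to 1/(N+1) of its unshielded value.

ratio ≈ 0.167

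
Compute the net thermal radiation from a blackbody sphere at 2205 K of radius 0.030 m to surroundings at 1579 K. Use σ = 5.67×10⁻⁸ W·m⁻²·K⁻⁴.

A = 4πr² = 4π × (0.030)² = 0.0113 m².
Q = σA(T⁴ − T_s⁴). T⁴ − T_s⁴ = (2205)⁴ − (1579)⁴ = 2.36×10^13 − 6.22×10^12 = 1.74×10^13 K⁴.
Q = 5.67×10⁻⁸ × 0.0113 × 1.74×10^13 = 11200 W.

Q ≈ 11200 W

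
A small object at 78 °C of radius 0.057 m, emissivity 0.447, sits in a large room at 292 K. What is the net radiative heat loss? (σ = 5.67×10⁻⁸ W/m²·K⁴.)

Q ≈ 8.18 W

A = 4πr² = 4π × (0.057)² = 0.0408 m².
Convert: 78 °C = 351 K.
Q = εσA(T⁴ − T_s⁴). T⁴ − T_s⁴ = (351)⁴ − (292)⁴ = 1.52×10^10 − 7.27×10^9 = 7.91×10^9 K⁴.
Q = 0.447 × 5.67×10⁻⁸ × 0.0408 × 7.91×10^9 = 8.18 W.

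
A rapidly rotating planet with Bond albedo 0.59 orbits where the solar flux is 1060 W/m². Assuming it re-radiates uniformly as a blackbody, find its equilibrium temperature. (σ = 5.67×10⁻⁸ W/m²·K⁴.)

T ≈ 209 K

Power absorbed = (1−a)S·πR²; power emitted = 4πR²σT⁴. Equating and cancelling πR²:
T = ((1−a)S / 4σ)^(1/4) = (435 / (4 × 5.67×10⁻⁸))^(1/4) = (1.92×10^9)^(1/4).
T = 209 K.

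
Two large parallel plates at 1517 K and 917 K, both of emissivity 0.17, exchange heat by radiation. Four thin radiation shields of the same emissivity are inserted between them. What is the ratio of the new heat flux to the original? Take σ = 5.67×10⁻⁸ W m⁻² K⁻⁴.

ratio ≈ 0.200

With N identical shields there are N+1 = 5 gaps in series, each with the same radiative resistance, so the flux falls to 1/(N+1) of its unshielded value.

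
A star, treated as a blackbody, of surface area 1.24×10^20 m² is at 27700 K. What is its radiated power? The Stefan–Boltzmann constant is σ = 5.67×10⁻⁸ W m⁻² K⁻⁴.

P ≈ 4.14×10^30 W

P = σAT⁴ = 5.67×10⁻⁸ × 1.24×10^20 × (27700)⁴ = 5.67×10⁻⁸ × 1.24×10^20 × 5.89×10^17.
P = 4.14×10^30 W.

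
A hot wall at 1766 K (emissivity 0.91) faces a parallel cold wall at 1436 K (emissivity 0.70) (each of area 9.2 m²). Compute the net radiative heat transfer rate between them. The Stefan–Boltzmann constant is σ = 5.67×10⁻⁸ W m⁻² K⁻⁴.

Q ≈ 1.87×10^6 W

For two large parallel gray plates, q = σ(T₁⁴ − T₂⁴) / (1/ε₁ + 1/ε₂ − 1).
1/ε₁ + 1/ε₂ − 1 = 1/0.91 + 1/0.70 − 1 = 1.527.
T₁⁴ − T₂⁴ = 9.73×10^12 − 4.25×10^12 = 5.47×10^12 K⁴.
q = 5.67×10⁻⁸ × 5.47×10^12 / 1.527 = 2.03×10^5 W/m².
Q = q·A = 2.03×10^5 × 9.2 = 1.87×10^6 W.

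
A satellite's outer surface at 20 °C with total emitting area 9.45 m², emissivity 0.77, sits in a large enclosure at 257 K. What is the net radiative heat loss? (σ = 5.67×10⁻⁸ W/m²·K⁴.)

Convert: 20 °C = 293 K.
Q = εσA(T⁴ − T_s⁴). T⁴ − T_s⁴ = (293)⁴ − (257)⁴ = 7.37×10^9 − 4.36×10^9 = 3.01×10^9 K⁴.
Q = 0.77 × 5.67×10⁻⁸ × 9.45 × 3.01×10^9 = 1240 W.

Q ≈ 1240 W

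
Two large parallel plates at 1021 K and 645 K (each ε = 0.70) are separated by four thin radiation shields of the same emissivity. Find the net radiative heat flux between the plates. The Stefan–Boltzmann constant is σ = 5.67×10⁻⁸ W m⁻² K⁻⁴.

q ≈ 5580 W/m²

Each of the 5 gaps contributes resistance (2/ε − 1) = 2/0.70 − 1 = 1.857; total = 9.286.
q = σ(T₁⁴ − T₂⁴) / 9.286 = 5.67×10⁻⁸ × 9.14×10^11 / 9.286 = 5580 W/m².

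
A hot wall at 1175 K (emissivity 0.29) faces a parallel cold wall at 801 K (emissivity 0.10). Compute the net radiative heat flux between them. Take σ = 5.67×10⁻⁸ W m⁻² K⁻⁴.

q ≈ 6810 W/m²

For two large parallel gray plates, q = σ(T₁⁴ − T₂⁴) / (1/ε₁ + 1/ε₂ − 1).
1/ε₁ + 1/ε₂ − 1 = 1/0.29 + 1/0.10 − 1 = 12.45.
T₁⁴ − T₂⁴ = 1.91×10^12 − 4.12×10^11 = 1.49×10^12 K⁴.
q = 5.67×10⁻⁸ × 1.49×10^12 / 12.45 = 6810 W/m².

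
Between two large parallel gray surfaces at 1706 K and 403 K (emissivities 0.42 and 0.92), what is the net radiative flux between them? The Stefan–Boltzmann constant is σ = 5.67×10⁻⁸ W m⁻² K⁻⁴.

For two large parallel gray plates, q = σ(T₁⁴ − T₂⁴) / (1/ε₁ + 1/ε₂ − 1).
1/ε₁ + 1/ε₂ − 1 = 1/0.42 + 1/0.92 − 1 = 2.468.
T₁⁴ − T₂⁴ = 8.47×10^12 − 2.64×10^10 = 8.44×10^12 K⁴.
q = 5.67×10⁻⁸ × 8.44×10^12 / 2.468 = 1.94×10^5 W/m².

q ≈ 1.94×10^5 W/m²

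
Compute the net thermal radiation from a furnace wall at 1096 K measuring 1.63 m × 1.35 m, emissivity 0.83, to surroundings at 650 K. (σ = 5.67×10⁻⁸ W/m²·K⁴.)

Q ≈ 1.31×10^5 W

A = 1.63 × 1.35 = 2.20 m².
Q = εσA(T⁴ − T_s⁴). T⁴ − T_s⁴ = (1096)⁴ − (650)⁴ = 1.44×10^12 − 1.79×10^11 = 1.26×10^12 K⁴.
Q = 0.83 × 5.67×10⁻⁸ × 2.20 × 1.26×10^12 = 1.31×10^5 W.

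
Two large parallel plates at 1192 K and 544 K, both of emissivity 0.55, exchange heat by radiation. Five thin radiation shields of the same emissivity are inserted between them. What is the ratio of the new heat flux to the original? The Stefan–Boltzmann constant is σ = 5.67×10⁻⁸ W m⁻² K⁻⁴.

ratio ≈ 0.167

With N identical shields there are N+1 = 6 gaps in series, each with the same radiative resistance, so the flux falls to 1/(N+1) of its unshielded value.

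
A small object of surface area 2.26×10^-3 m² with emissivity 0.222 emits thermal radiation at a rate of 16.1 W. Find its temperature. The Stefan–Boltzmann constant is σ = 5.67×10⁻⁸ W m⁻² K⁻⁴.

T ≈ 867 K

From P = εσAT⁴, T = (P / εσA)^(1/4) = (16.1 / (0.222 × 5.67×10⁻⁸ × 2.26×10^-3))^(1/4).
T = (5.66×10^11)^(1/4) = 867 K.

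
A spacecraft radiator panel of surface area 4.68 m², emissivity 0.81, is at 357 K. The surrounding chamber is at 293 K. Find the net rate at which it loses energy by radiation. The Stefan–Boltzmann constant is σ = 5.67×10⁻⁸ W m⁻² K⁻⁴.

Q = εσA(T⁴ − T_s⁴). T⁴ − T_s⁴ = (357)⁴ − (293)⁴ = 1.62×10^10 − 7.37×10^9 = 8.87×10^9 K⁴.
Q = 0.81 × 5.67×10⁻⁸ × 4.68 × 8.87×10^9 = 1910 W.

Q ≈ 1910 W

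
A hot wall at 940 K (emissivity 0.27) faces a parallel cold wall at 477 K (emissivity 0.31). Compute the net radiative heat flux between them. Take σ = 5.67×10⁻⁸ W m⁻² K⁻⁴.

For two large parallel gray plates, q = σ(T₁⁴ − T₂⁴) / (1/ε₁ + 1/ε₂ − 1).
1/ε₁ + 1/ε₂ − 1 = 1/0.27 + 1/0.31 − 1 = 5.930.
T₁⁴ − T₂⁴ = 7.81×10^11 − 5.18×10^10 = 7.29×10^11 K⁴.
q = 5.67×10⁻⁸ × 7.29×10^11 / 5.930 = 6970 W/m².

q ≈ 6970 W/m²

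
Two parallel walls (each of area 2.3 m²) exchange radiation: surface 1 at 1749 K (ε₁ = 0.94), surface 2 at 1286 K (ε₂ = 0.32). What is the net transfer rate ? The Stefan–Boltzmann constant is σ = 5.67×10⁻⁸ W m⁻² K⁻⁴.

Q ≈ 2.71×10^5 W

For two large parallel gray plates, q = σ(T₁⁴ − T₂⁴) / (1/ε₁ + 1/ε₂ − 1).
1/ε₁ + 1/ε₂ − 1 = 1/0.94 + 1/0.32 − 1 = 3.189.
T₁⁴ − T₂⁴ = 9.36×10^12 − 2.74×10^12 = 6.62×10^12 K⁴.
q = 5.67×10⁻⁸ × 6.62×10^12 / 3.189 = 1.18×10^5 W/m².
Q = q·A = 1.18×10^5 × 2.3 = 2.71×10^5 W.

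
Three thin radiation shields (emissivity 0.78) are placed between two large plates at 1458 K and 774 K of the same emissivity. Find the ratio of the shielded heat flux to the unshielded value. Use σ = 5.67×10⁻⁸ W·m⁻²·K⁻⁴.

With N identical shields there are N+1 = 4 gaps in series, each with the same radiative resistance, so the flux falls to 1/(N+1) of its unshielded value.

ratio ≈ 0.250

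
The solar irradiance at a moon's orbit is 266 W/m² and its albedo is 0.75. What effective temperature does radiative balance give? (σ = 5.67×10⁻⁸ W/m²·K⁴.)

Power absorbed = (1−a)S·πR²; power emitted = 4πR²σT⁴. Equating and cancelling πR²:
T = ((1−a)S / 4σ)^(1/4) = (66.5 / (4 × 5.67×10⁻⁸))^(1/4) = (2.93×10^8)^(1/4).
T = 131 K.

T ≈ 131 K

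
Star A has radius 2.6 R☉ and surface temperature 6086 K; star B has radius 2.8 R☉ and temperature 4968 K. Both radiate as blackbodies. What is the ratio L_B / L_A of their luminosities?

L_B/L_A ≈ 0.515

L = 4πR²σT⁴ ∝ R²T⁴, so L_B/L_A = (2.8/2.6)² × (4968/6086)⁴ = 1.16 × 0.444 = 0.515.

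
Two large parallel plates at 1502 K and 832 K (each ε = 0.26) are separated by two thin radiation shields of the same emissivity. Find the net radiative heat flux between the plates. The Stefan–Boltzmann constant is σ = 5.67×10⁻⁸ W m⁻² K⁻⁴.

q ≈ 13000 W/m²

Each of the 3 gaps contributes resistance (2/ε − 1) = 2/0.26 − 1 = 6.692; total = 20.08.
q = σ(T₁⁴ − T₂⁴) / 20.08 = 5.67×10⁻⁸ × 4.61×10^12 / 20.08 = 13000 W/m².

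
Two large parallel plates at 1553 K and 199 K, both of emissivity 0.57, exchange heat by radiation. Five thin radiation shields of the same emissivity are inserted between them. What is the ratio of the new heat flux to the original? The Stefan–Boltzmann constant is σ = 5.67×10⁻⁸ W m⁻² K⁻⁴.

With N identical shields there are N+1 = 6 gaps in series, each with the same radiative resistance, so the flux falls to 1/(N+1) of its unshielded value.

ratio ≈ 0.167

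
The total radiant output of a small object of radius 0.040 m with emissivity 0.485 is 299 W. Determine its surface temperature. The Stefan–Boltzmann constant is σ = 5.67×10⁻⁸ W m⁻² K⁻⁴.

A = 4πr² = 4π × (0.040)² = 0.0201 m².
From P = εσAT⁴, T = (P / εσA)^(1/4) = (299 / (0.485 × 5.67×10⁻⁸ × 0.0201))^(1/4).
T = (5.41×10^11)^(1/4) = 858 K.

T ≈ 858 K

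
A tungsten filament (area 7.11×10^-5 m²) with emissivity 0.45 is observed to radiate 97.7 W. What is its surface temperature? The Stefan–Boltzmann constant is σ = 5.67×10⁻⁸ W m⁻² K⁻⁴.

From P = εσAT⁴, T = (P / εσA)^(1/4) = (97.7 / (0.45 × 5.67×10⁻⁸ × 7.11×10^-5))^(1/4).
T = (5.39×10^13)^(1/4) = 2710 K.

T ≈ 2710 K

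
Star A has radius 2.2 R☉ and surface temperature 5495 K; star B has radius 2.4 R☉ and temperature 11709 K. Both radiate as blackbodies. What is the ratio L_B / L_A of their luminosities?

L = 4πR²σT⁴ ∝ R²T⁴, so L_B/L_A = (2.4/2.2)² × (11709/5495)⁴ = 1.19 × 20.6 = 24.5.

L_B/L_A ≈ 24.5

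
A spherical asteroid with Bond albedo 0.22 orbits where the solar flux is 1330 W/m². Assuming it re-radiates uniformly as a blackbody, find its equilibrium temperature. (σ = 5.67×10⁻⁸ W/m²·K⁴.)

T ≈ 260 K

Power absorbed = (1−a)S·πR²; power emitted = 4πR²σT⁴. Equating and cancelling πR²:
T = ((1−a)S / 4σ)^(1/4) = (1040 / (4 × 5.67×10⁻⁸))^(1/4) = (4.57×10^9)^(1/4).
T = 260 K.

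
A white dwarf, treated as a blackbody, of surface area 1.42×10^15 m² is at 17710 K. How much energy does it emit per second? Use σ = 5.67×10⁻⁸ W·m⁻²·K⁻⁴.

P ≈ 7.92×10^24 W

P = σAT⁴ = 5.67×10⁻⁸ × 1.42×10^15 × (17710)⁴ = 5.67×10⁻⁸ × 1.42×10^15 × 9.84×10^16.
P = 7.92×10^24 W.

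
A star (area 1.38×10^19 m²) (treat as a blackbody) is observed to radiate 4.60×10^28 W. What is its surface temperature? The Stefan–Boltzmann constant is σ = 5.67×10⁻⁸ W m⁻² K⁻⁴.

From P = σAT⁴, T = (P / σA)^(1/4) = (4.60×10^28 / (5.67×10⁻⁸ × 1.38×10^19))^(1/4).
T = (5.88×10^16)^(1/4) = 15600 K.

T ≈ 15600 K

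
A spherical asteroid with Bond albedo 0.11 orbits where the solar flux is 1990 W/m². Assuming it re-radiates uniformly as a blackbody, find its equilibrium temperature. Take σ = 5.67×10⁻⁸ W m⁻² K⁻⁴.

Power absorbed = (1−a)S·πR²; power emitted = 4πR²σT⁴. Equating and cancelling πR²:
T = ((1−a)S / 4σ)^(1/4) = (1770 / (4 × 5.67×10⁻⁸))^(1/4) = (7.81×10^9)^(1/4).
T = 297 K.

T ≈ 297 K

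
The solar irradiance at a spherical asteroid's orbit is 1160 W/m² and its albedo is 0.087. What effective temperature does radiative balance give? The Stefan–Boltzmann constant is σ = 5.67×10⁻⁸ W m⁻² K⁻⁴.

T ≈ 261 K

Power absorbed = (1−a)S·πR²; power emitted = 4πR²σT⁴. Equating and cancelling πR²:
T = ((1−a)S / 4σ)^(1/4) = (1060 / (4 × 5.67×10⁻⁸))^(1/4) = (4.67×10^9)^(1/4).
T = 261 K.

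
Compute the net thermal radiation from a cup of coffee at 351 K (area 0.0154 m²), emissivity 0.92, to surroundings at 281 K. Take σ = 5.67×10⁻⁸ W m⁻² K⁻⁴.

Q ≈ 7.18 W

Q = εσA(T⁴ − T_s⁴). T⁴ − T_s⁴ = (351)⁴ − (281)⁴ = 1.52×10^10 − 6.23×10^9 = 8.94×10^9 K⁴.
Q = 0.92 × 5.67×10⁻⁸ × 0.0154 × 8.94×10^9 = 7.18 W.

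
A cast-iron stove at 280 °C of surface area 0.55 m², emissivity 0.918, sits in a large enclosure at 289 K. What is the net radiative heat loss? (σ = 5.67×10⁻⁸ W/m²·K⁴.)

Convert: 280 °C = 553 K.
Q = εσA(T⁴ − T_s⁴). T⁴ − T_s⁴ = (553)⁴ − (289)⁴ = 9.35×10^10 − 6.98×10^9 = 8.65×10^10 K⁴.
Q = 0.918 × 5.67×10⁻⁸ × 0.550 × 8.65×10^10 = 2480 W.

Q ≈ 2480 W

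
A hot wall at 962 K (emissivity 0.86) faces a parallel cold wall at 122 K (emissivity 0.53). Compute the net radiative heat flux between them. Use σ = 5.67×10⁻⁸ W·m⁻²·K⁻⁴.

q ≈ 23700 W/m²

For two large parallel gray plates, q = σ(T₁⁴ − T₂⁴) / (1/ε₁ + 1/ε₂ − 1).
1/ε₁ + 1/ε₂ − 1 = 1/0.86 + 1/0.53 − 1 = 2.050.
T₁⁴ − T₂⁴ = 8.56×10^11 − 2.22×10^8 = 8.56×10^11 K⁴.
q = 5.67×10⁻⁸ × 8.56×10^11 / 2.050 = 23700 W/m².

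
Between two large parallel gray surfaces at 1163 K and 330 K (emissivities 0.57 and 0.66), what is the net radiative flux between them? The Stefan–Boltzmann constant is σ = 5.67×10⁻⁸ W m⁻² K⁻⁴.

q ≈ 45400 W/m²

For two large parallel gray plates, q = σ(T₁⁴ − T₂⁴) / (1/ε₁ + 1/ε₂ − 1).
1/ε₁ + 1/ε₂ − 1 = 1/0.57 + 1/0.66 − 1 = 2.270.
T₁⁴ − T₂⁴ = 1.83×10^12 − 1.19×10^10 = 1.82×10^12 K⁴.
q = 5.67×10⁻⁸ × 1.82×10^12 / 2.270 = 45400 W/m².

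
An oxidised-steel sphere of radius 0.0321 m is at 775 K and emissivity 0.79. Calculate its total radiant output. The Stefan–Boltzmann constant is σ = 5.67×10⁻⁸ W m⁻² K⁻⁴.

P ≈ 209 W

A = 4πr² = 4π × (0.0321)² = 0.0129 m².
Stefan–Boltzmann: P = εσAT⁴ = 0.79 × 5.67×10⁻⁸ × 0.0129 × (775)⁴ = 0.79 × 5.67×10⁻⁸ × 0.0129 × 3.61×10^11.
P = 209 W.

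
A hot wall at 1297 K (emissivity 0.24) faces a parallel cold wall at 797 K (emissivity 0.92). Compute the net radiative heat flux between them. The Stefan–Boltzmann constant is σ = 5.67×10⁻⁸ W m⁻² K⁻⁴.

q ≈ 32300 W/m²

For two large parallel gray plates, q = σ(T₁⁴ − T₂⁴) / (1/ε₁ + 1/ε₂ − 1).
1/ε₁ + 1/ε₂ − 1 = 1/0.24 + 1/0.92 − 1 = 4.254.
T₁⁴ − T₂⁴ = 2.83×10^12 − 4.03×10^11 = 2.43×10^12 K⁴.
q = 5.67×10⁻⁸ × 2.43×10^12 / 4.254 = 32300 W/m².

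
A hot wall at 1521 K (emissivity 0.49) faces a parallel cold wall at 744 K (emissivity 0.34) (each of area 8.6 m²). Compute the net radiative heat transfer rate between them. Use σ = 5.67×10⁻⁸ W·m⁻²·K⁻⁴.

Q ≈ 6.18×10^5 W

For two large parallel gray plates, q = σ(T₁⁴ − T₂⁴) / (1/ε₁ + 1/ε₂ − 1).
1/ε₁ + 1/ε₂ − 1 = 1/0.49 + 1/0.34 − 1 = 3.982.
T₁⁴ − T₂⁴ = 5.35×10^12 − 3.06×10^11 = 5.05×10^12 K⁴.
q = 5.67×10⁻⁸ × 5.05×10^12 / 3.982 = 71800 W/m².
Q = q·A = 71800 × 8.6 = 6.18×10^5 W.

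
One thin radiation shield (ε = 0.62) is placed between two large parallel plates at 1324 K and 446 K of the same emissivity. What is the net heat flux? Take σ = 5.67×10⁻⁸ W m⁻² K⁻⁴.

q ≈ 38600 W/m²

Each of the 2 gaps contributes resistance (2/ε − 1) = 2/0.62 − 1 = 2.226; total = 4.452.
q = σ(T₁⁴ − T₂⁴) / 4.452 = 5.67×10⁻⁸ × 3.03×10^12 / 4.452 = 38600 W/m².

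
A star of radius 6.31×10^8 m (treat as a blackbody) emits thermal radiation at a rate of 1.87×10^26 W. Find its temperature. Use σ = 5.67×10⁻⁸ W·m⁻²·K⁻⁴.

T ≈ 5070 K

A = 4πr² = 4π × (6.31×10^8)² = 5.00×10^18 m².
From P = σAT⁴, T = (P / σA)^(1/4) = (1.87×10^26 / (5.67×10⁻⁸ × 5.00×10^18))^(1/4).
T = (6.59×10^14)^(1/4) = 5070 K.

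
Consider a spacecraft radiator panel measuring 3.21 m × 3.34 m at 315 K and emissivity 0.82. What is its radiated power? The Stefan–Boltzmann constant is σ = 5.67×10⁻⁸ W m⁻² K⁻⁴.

P ≈ 4910 W

A = 3.21 × 3.34 = 10.7 m².
Stefan–Boltzmann: P = εσAT⁴ = 0.82 × 5.67×10⁻⁸ × 10.7 × (315)⁴ = 0.82 × 5.67×10⁻⁸ × 10.7 × 9.85×10^9.
P = 4910 W.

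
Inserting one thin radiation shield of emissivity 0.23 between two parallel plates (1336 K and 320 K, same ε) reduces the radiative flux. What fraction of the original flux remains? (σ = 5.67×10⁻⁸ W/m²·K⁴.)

ratio ≈ 0.500

With N identical shields there are N+1 = 2 gaps in series, each with the same radiative resistance, so the flux falls to 1/(N+1) of its unshielded value.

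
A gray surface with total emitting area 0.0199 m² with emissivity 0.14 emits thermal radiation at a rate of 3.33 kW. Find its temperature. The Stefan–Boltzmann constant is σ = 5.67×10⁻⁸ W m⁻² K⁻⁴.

From P = εσAT⁴, T = (P / εσA)^(1/4) = (3330 / (0.14 × 5.67×10⁻⁸ × 0.0199))^(1/4).
T = (2.11×10^13)^(1/4) = 2140 K.

T ≈ 2140 K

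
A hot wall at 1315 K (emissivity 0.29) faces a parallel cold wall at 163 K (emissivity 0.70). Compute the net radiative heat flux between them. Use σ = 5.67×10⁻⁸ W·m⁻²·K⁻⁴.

q ≈ 43700 W/m²

For two large parallel gray plates, q = σ(T₁⁴ − T₂⁴) / (1/ε₁ + 1/ε₂ − 1).
1/ε₁ + 1/ε₂ − 1 = 1/0.29 + 1/0.70 − 1 = 3.877.
T₁⁴ − T₂⁴ = 2.99×10^12 − 7.06×10^8 = 2.99×10^12 K⁴.
q = 5.67×10⁻⁸ × 2.99×10^12 / 3.877 = 43700 W/m².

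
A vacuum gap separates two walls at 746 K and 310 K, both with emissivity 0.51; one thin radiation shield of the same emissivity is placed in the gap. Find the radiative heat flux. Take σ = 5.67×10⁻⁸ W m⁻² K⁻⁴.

Each of the 2 gaps contributes resistance (2/ε − 1) = 2/0.51 − 1 = 2.922; total = 5.843.
q = σ(T₁⁴ − T₂⁴) / 5.843 = 5.67×10⁻⁸ × 3.00×10^11 / 5.843 = 2920 W/m².

q ≈ 2920 W/m²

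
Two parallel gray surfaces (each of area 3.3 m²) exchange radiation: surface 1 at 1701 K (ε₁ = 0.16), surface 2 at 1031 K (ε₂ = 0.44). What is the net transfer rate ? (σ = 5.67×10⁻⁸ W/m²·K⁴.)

For two large parallel gray plates, q = σ(T₁⁴ − T₂⁴) / (1/ε₁ + 1/ε₂ − 1).
1/ε₁ + 1/ε₂ − 1 = 1/0.16 + 1/0.44 − 1 = 7.523.
T₁⁴ − T₂⁴ = 8.37×10^12 − 1.13×10^12 = 7.24×10^12 K⁴.
q = 5.67×10⁻⁸ × 7.24×10^12 / 7.523 = 54600 W/m².
Q = q·A = 54600 × 3.3 = 1.80×10^5 W.

Q ≈ 1.80×10^5 W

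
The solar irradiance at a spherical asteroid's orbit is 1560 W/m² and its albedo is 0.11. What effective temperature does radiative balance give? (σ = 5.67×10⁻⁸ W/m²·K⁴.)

Power absorbed = (1−a)S·πR²; power emitted = 4πR²σT⁴. Equating and cancelling πR²:
T = ((1−a)S / 4σ)^(1/4) = (1390 / (4 × 5.67×10⁻⁸))^(1/4) = (6.12×10^9)^(1/4).
T = 280 K.

T ≈ 280 K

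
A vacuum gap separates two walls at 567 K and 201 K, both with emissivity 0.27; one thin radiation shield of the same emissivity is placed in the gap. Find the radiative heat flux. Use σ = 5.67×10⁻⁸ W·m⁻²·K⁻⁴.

Each of the 2 gaps contributes resistance (2/ε − 1) = 2/0.27 − 1 = 6.407; total = 12.81.
q = σ(T₁⁴ − T₂⁴) / 12.81 = 5.67×10⁻⁸ × 1.02×10^11 / 12.81 = 450 W/m².

q ≈ 450 W/m²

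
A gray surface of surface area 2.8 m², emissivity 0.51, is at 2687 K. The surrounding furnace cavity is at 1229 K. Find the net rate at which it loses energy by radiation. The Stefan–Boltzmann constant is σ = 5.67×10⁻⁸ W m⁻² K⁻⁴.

Q ≈ 4.04×10^6 W

Q = εσA(T⁴ − T_s⁴). T⁴ − T_s⁴ = (2687)⁴ − (1229)⁴ = 5.21×10^13 − 2.28×10^12 = 4.98×10^13 K⁴.
Q = 0.51 × 5.67×10⁻⁸ × 2.80 × 4.98×10^13 = 4.04×10^6 W.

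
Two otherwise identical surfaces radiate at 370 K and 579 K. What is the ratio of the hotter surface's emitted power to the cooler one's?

P ∝ T⁴, so the ratio is (579/370)⁴ = (1.565)⁴ = 6.00.

ratio ≈ 6.00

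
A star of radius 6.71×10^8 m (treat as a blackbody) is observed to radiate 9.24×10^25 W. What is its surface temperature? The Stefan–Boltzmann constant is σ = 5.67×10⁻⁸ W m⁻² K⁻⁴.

T ≈ 4120 K

A = 4πr² = 4π × (6.71×10^8)² = 5.66×10^18 m².
From P = σAT⁴, T = (P / σA)^(1/4) = (9.24×10^25 / (5.67×10⁻⁸ × 5.66×10^18))^(1/4).
T = (2.88×10^14)^(1/4) = 4120 K.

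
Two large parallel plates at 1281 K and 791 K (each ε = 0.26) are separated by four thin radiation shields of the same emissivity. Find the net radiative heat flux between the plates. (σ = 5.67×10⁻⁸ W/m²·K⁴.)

q ≈ 3900 W/m²

Each of the 5 gaps contributes resistance (2/ε − 1) = 2/0.26 − 1 = 6.692; total = 33.46.
q = σ(T₁⁴ − T₂⁴) / 33.46 = 5.67×10⁻⁸ × 2.30×10^12 / 33.46 = 3900 W/m².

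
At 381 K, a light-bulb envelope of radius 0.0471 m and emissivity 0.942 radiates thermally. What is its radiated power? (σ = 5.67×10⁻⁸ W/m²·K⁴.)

A = 4πr² = 4π × (0.0471)² = 0.0279 m².
Stefan–Boltzmann: P = εσAT⁴ = 0.942 × 5.67×10⁻⁸ × 0.0279 × (381)⁴ = 0.942 × 5.67×10⁻⁸ × 0.0279 × 2.11×10^10.
P = 31.4 W.

P ≈ 31.4 W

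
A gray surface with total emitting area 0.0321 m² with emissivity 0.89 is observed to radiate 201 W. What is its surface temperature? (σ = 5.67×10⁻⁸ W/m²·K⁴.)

T ≈ 594 K

From P = εσAT⁴, T = (P / εσA)^(1/4) = (201 / (0.89 × 5.67×10⁻⁸ × 0.0321))^(1/4).
T = (1.24×10^11)^(1/4) = 594 K.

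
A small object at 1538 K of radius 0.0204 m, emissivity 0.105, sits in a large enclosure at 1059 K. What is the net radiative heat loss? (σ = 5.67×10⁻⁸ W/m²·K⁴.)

Q ≈ 135 W

A = 4πr² = 4π × (0.0204)² = 5.23×10^-3 m².
Q = εσA(T⁴ − T_s⁴). T⁴ − T_s⁴ = (1538)⁴ − (1059)⁴ = 5.60×10^12 − 1.26×10^12 = 4.34×10^12 K⁴.
Q = 0.105 × 5.67×10⁻⁸ × 5.23×10^-3 × 4.34×10^12 = 135 W.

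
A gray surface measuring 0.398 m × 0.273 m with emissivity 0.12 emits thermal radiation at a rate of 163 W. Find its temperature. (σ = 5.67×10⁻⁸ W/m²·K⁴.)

A = 0.398 × 0.273 = 0.109 m².
From P = εσAT⁴, T = (P / εσA)^(1/4) = (163 / (0.12 × 5.67×10⁻⁸ × 0.109))^(1/4).
T = (2.20×10^11)^(1/4) = 685 K.

T ≈ 685 K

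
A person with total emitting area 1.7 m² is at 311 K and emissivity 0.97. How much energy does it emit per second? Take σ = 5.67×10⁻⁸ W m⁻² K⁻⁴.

P = εσAT⁴ = 0.97 × 5.67×10⁻⁸ × 1.70 × (311)⁴ = 0.97 × 5.67×10⁻⁸ × 1.70 × 9.35×10^9.
P = 875 W.

P ≈ 875 W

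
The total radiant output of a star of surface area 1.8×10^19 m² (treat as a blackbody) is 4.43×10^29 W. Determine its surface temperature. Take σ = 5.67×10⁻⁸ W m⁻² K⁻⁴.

T ≈ 25700 K

From P = σAT⁴, T = (P / σA)^(1/4) = (4.43×10^29 / (5.67×10⁻⁸ × 1.80×10^19))^(1/4).
T = (4.34×10^17)^(1/4) = 25700 K.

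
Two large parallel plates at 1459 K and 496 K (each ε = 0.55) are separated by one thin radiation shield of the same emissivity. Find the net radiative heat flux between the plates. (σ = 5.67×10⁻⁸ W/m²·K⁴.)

q ≈ 48100 W/m²

Each of the 2 gaps contributes resistance (2/ε − 1) = 2/0.55 − 1 = 2.636; total = 5.273.
q = σ(T₁⁴ − T₂⁴) / 5.273 = 5.67×10⁻⁸ × 4.47×10^12 / 5.273 = 48100 W/m².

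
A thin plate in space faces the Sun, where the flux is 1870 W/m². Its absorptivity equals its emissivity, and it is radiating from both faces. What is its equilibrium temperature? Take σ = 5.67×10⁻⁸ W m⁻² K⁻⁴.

T ≈ 358 K

Absorbed flux αS = emitted flux 2εσT⁴ per unit area; with α = ε this gives T = (S/2σ)^(1/4).
T = (1870 / (2 × 5.67×10⁻⁸))^(1/4) = (1.65×10^10)^(1/4).
T = 358 K.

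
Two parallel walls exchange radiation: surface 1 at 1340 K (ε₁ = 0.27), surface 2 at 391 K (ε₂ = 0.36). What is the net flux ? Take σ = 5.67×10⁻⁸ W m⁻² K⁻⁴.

q ≈ 33100 W/m²

For two large parallel gray plates, q = σ(T₁⁴ − T₂⁴) / (1/ε₁ + 1/ε₂ − 1).
1/ε₁ + 1/ε₂ − 1 = 1/0.27 + 1/0.36 − 1 = 5.481.
T₁⁴ − T₂⁴ = 3.22×10^12 − 2.34×10^10 = 3.20×10^12 K⁴.
q = 5.67×10⁻⁸ × 3.20×10^12 / 5.481 = 33100 W/m².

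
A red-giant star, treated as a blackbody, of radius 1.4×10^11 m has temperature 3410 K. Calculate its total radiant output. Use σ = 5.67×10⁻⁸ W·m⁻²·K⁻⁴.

P ≈ 1.89×10^30 W

A = 4πr² = 4π × (1.4×10^11)² = 2.46×10^23 m².
P = σAT⁴ = 5.67×10⁻⁸ × 2.46×10^23 × (3410)⁴ = 5.67×10⁻⁸ × 2.46×10^23 × 1.35×10^14.
P = 1.89×10^30 W.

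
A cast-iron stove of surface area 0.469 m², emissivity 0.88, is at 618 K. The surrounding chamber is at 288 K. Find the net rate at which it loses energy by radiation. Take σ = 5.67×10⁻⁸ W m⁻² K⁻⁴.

Q ≈ 3250 W

Q = εσA(T⁴ − T_s⁴). T⁴ − T_s⁴ = (618)⁴ − (288)⁴ = 1.46×10^11 − 6.88×10^9 = 1.39×10^11 K⁴.
Q = 0.88 × 5.67×10⁻⁸ × 0.469 × 1.39×10^11 = 3250 W.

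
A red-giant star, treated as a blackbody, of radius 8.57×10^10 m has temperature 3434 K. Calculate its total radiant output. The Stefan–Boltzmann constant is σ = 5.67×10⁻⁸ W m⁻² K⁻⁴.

P ≈ 7.28×10^29 W

A = 4πr² = 4π × (8.57×10^10)² = 9.23×10^22 m².
P = σAT⁴ = 5.67×10⁻⁸ × 9.23×10^22 × (3434)⁴ = 5.67×10⁻⁸ × 9.23×10^22 × 1.39×10^14.
P = 7.28×10^29 W.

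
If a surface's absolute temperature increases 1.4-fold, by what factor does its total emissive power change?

factor ≈ 3.84

P ∝ T⁴, so the power scales as (1.4)⁴ = 3.84.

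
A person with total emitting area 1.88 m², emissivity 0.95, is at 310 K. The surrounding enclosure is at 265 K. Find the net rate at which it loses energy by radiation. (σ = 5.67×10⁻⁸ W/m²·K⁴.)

Q ≈ 436 W

Q = εσA(T⁴ − T_s⁴). T⁴ − T_s⁴ = (310)⁴ − (265)⁴ = 9.24×10^9 − 4.93×10^9 = 4.30×10^9 K⁴.
Q = 0.95 × 5.67×10⁻⁸ × 1.88 × 4.30×10^9 = 436 W.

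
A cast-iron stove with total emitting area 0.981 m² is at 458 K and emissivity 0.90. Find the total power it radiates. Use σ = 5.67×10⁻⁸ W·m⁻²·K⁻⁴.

P ≈ 2200 W

Stefan–Boltzmann: P = εσAT⁴ = 0.90 × 5.67×10⁻⁸ × 0.981 × (458)⁴ = 0.90 × 5.67×10⁻⁸ × 0.981 × 4.40×10^10.
P = 2200 W.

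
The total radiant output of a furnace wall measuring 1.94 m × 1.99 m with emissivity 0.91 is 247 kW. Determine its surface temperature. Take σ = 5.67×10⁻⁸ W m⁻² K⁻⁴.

A = 1.94 × 1.99 = 3.86 m².
From P = εσAT⁴, T = (P / εσA)^(1/4) = (2.47×10^5 / (0.91 × 5.67×10⁻⁸ × 3.86))^(1/4).
T = (1.24×10^12)^(1/4) = 1060 K.

T ≈ 1060 K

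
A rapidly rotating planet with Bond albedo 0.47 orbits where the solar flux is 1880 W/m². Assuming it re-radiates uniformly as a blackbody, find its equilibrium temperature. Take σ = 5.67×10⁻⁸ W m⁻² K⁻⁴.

Power absorbed = (1−a)S·πR²; power emitted = 4πR²σT⁴. Equating and cancelling πR²:
T = ((1−a)S / 4σ)^(1/4) = (996 / (4 × 5.67×10⁻⁸))^(1/4) = (4.39×10^9)^(1/4).
T = 257 K.

T ≈ 257 K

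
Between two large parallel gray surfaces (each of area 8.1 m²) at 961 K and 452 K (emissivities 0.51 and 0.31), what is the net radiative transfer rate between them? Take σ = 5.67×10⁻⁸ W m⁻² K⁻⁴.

For two large parallel gray plates, q = σ(T₁⁴ − T₂⁴) / (1/ε₁ + 1/ε₂ − 1).
1/ε₁ + 1/ε₂ − 1 = 1/0.51 + 1/0.31 − 1 = 4.187.
T₁⁴ − T₂⁴ = 8.53×10^11 − 4.17×10^10 = 8.11×10^11 K⁴.
q = 5.67×10⁻⁸ × 8.11×10^11 / 4.187 = 11000 W/m².
Q = q·A = 11000 × 8.1 = 89000 W.

Q ≈ 89000 W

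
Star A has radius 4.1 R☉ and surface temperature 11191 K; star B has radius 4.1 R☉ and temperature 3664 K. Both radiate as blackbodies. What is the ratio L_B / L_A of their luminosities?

L_B/L_A ≈ 0.0115

L = 4πR²σT⁴ ∝ R²T⁴, so L_B/L_A = (4.1/4.1)² × (3664/11191)⁴ = 1.00 × 0.0115 = 0.0115.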